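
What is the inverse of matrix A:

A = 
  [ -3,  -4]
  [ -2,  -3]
det(A) = (-3)(-3) - (-4)(-2) = 1
For a 2×2 matrix, A⁻¹ = (1/det(A)) · [[d, -b], [-c, a]]
    = (1) · [[-3, 4], [2, -3]]

A⁻¹ = 
  [ -3,   4]
  [  2,  -3]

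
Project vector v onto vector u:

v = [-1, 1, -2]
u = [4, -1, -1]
v·u = (-1)(4) + (1)(-1) + (-2)(-1) = -3
u·u = (4)² + (-1)² + (-1)² = 18
proj_u(v) = (v·u / u·u) × u = (-3/18) × u = (-1/6) × u

proj_u(v) = [-2/3, 1/6, 1/6]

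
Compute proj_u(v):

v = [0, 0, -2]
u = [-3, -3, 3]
proj_u(v) = [2/3, 2/3, -2/3]

v·u = (0)(-3) + (0)(-3) + (-2)(3) = -6
u·u = (-3)² + (-3)² + (3)² = 27
proj_u(v) = (v·u / u·u) × u = (-6/27) × u = (-2/9) × u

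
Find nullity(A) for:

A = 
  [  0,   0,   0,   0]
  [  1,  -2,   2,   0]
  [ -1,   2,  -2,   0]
nullity(A) = 3

Row reduce:
Swap R1 ↔ R2
R3 → R3 + (1)·R1
REF = 
  [  1,  -2,   2,   0]
  [  0,   0,   0,   0]
  [  0,   0,   0,   0]
Pivot columns: 1 → 1 pivot.
rank(A) = 1, so nullity(A) = 4 - 1 = 3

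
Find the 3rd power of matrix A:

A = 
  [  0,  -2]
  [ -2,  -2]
A² = A·A:
A²[1,1] = (0)(0) + (-2)(-2) = 4
A²[1,2] = (0)(-2) + (-2)(-2) = 4
A²[2,1] = (-2)(0) + (-2)(-2) = 4
A²[2,2] = (-2)(-2) + (-2)(-2) = 8
A² = 
  [  4,   4]
  [  4,   8]

A^3 = A^2·A:
A^3[1,1] = (4)(0) + (4)(-2) = -8
A^3[1,2] = (4)(-2) + (4)(-2) = -16
A^3[2,1] = (4)(0) + (8)(-2) = -16
A^3[2,2] = (4)(-2) + (8)(-2) = -24
A^3 = 
  [ -8, -16]
  [-16, -24]

Therefore
A^3 = 
  [ -8, -16]
  [-16, -24]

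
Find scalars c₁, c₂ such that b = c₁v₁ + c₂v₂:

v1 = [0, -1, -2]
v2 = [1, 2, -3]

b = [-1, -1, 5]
c1 = -1, c2 = -1

b = -1·v1 + -1·v2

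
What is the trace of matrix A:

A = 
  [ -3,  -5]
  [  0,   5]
2

tr(A) = -3 + 5 = 2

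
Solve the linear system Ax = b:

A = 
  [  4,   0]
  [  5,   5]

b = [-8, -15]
x = [-2, -1]

Row reduce the augmented matrix [A|b]:
R2 → R2 - (5/4)·R1
REF = 
  [  4,   0,  -8]
  [  0,   5,  -5]

Back-substitution:
x₂ = (-5) / 5 = -1
x₁ = (-8 - (0)(-1)) / 4 = -2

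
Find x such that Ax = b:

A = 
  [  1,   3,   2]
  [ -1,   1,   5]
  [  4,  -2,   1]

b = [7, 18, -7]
Row reduce the augmented matrix [A|b]:
R2 → R2 + (1)·R1
R3 → R3 - (4)·R1
R3 → R3 + (7/2)·R2
REF = 
  [    1,     3,     2,     7]
  [    0,     4,     7,    25]
  [    0,     0,  35/2, 105/2]

Back-substitution:
x₃ = (105/2) / (35/2) = 3
x₂ = (25 - (7)(3)) / 4 = 1
x₁ = (7 - (3)(1) - (2)(3)) / 1 = -2

x = [-2, 1, 3]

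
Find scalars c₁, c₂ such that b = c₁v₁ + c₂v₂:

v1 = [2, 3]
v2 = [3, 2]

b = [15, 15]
c1 = 3, c2 = 3

b = 3·v1 + 3·v2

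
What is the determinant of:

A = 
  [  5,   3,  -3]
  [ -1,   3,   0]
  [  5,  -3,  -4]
Cofactor expansion along row 1:
det(A) = (5)·((3)(-4) - (0)(-3)) - (3)·((-1)(-4) - (0)(5)) + (-3)·((-1)(-3) - (3)(5))
  = (5)(-12) - (3)(4) + (-3)(-12)
  = -36

det(A) = -36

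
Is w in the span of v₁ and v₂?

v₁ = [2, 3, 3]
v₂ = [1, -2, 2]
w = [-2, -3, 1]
No

Form the augmented matrix and row-reduce:
[v₁|v₂|w] = 
  [  2,   1,  -2]
  [  3,  -2,  -3]
  [  3,   2,   1]
R2 → R2 - (3/2)·R1
R3 → R3 - (3/2)·R1
R3 → R3 + (1/7)·R2
REF = 
  [   2,    1,   -2]
  [   0, -7/2,    0]
  [   0,    0,    4]

Row 3 reads [0 0 | 4], i.e. 0 = 4, so the system is inconsistent and w ∉ span{v₁, v₂}.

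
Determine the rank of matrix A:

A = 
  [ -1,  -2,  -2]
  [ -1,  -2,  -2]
rank(A) = 1

Row reduce:
R2 → R2 - (1)·R1
REF = 
  [ -1,  -2,  -2]
  [  0,   0,   0]
Pivot columns: 1 → 1 pivot.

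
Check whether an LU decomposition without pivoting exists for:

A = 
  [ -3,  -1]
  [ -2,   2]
Yes.
A[1,1] = -3 ≠ 0, so Gaussian elimination proceeds without a row swap: multiplier ℓ₂₁ = (-2)/(-3) = 2/3, and U[2,2] = 2 - (2/3)(-1) = 8/3.
L = 
  [  1,   0]
  [2/3,   1]
U = 
  [ -3,  -1]
  [  0, 8/3]
Check row 2 of LU: [(2/3)(-3), (2/3)(-1) + (8/3)] = [-2, 2] = row 2 of A ✓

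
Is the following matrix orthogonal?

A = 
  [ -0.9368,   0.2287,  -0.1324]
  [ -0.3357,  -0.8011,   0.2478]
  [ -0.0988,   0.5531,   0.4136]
No

AᵀA = 
  [  1.0001,   0,   0]
  [  0,   1,   0]
  [  0,   0,   0.2500]
≠ I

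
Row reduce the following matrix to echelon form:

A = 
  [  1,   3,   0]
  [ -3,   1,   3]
Row operations:
R2 → R2 + (3)·R1

Resulting echelon form:
REF = 
  [  1,   3,   0]
  [  0,  10,   3]

Rank = 2 (number of non-zero pivot rows).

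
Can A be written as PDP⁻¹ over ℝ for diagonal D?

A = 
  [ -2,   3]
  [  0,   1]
Yes

tr(A) = -1, det(A) = -2
Characteristic polynomial: λ² - tr(A)λ + det(A) = λ² + λ - 2
λ² + λ - 2 = (λ + 2)(λ - 1)
Eigenvalues: 1, -2
λ=-2: alg. mult. = 1, geom. mult. = 2 - rank(A - (-2)I) = 2 - 1 = 1
λ=1: alg. mult. = 1, geom. mult. = 2 - rank(A - (1)I) = 2 - 1 = 1
Sum of geometric multiplicities equals n, so A has n independent eigenvectors.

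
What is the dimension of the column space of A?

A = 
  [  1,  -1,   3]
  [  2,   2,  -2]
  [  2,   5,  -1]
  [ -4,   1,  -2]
Row reduce:
R2 → R2 - (2)·R1
R3 → R3 - (2)·R1
R4 → R4 + (4)·R1
R3 → R3 - (7/4)·R2
R4 → R4 + (3/4)·R2
R4 → R4 - (4/7)·R3
REF = 
  [  1,  -1,   3]
  [  0,   4,  -8]
  [  0,   0,   7]
  [  0,   0,   0]
Pivot columns: 1, 2, 3 → 3 pivots.
dim(Col(A)) = number of pivot columns = 3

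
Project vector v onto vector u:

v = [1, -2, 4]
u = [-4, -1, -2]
proj_u(v) = [40/21, 10/21, 20/21]

v·u = (1)(-4) + (-2)(-1) + (4)(-2) = -10
u·u = (-4)² + (-1)² + (-2)² = 21
proj_u(v) = (v·u / u·u) × u = (-10/21) × u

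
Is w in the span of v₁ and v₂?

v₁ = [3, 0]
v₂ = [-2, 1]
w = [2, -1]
Yes

Form the augmented matrix and row-reduce:
[v₁|v₂|w] = 
  [  3,  -2,   2]
  [  0,   1,  -1]
(already in echelon form — no row operations needed)

No row of the form [0 0 | nonzero], so the system is consistent. Back-substitution gives c₁ = 0, c₂ = -1: w = (0)·v₁ + (-1)·v₂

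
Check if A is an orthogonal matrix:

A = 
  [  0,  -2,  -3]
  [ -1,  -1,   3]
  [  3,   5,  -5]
No

AᵀA = 
  [ 10,  16, -18]
  [ 16,  30, -22]
  [-18, -22,  43]
≠ I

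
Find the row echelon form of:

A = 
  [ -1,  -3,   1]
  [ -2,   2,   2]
Row operations:
R2 → R2 - (2)·R1

Resulting echelon form:
REF = 
  [ -1,  -3,   1]
  [  0,   8,   0]

Rank = 2 (number of non-zero pivot rows).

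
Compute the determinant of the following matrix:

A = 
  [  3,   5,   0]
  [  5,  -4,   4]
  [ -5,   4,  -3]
-37

Cofactor expansion along row 1:
det(A) = (3)·((-4)(-3) - (4)(4)) - (5)·((5)(-3) - (4)(-5)) + (0)·((5)(4) - (-4)(-5))
  = (3)(-4) - (5)(5) + (0)(0)
  = -37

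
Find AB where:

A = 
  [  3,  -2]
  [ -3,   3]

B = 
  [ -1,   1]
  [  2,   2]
A is 2×2 and B is 2×2, so AB is 2×2. Each entry is (row of A)·(column of B):
AB[1,1] = (3)(-1) + (-2)(2) = -7
AB[1,2] = (3)(1) + (-2)(2) = -1
AB[2,1] = (-3)(-1) + (3)(2) = 9
AB[2,2] = (-3)(1) + (3)(2) = 3

AB = 
  [ -7,  -1]
  [  9,   3]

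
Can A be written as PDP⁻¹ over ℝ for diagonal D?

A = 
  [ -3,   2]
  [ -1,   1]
Yes

tr(A) = -2, det(A) = -1
Characteristic polynomial: λ² - tr(A)λ + det(A) = λ² + 2λ - 1
λ² + 2λ - 1 = 0  ⇒  λ = (-2 ± √((2)² - 4·(-1)))/2 = (-2 ± √(8))/2
  = -1 + √2,  -1 - √2
Eigenvalues: -1 + √2, -1 - √2  (≈ 0.4142, -2.414)
The two irrational eigenvalues are distinct (simple), so each has alg. mult. = geom. mult. = 1.
Sum of geometric multiplicities equals n, so A has n independent eigenvectors.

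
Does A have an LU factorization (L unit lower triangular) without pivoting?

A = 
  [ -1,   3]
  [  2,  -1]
Yes.
A[1,1] = -1 ≠ 0, so Gaussian elimination proceeds without a row swap: multiplier ℓ₂₁ = (2)/(-1) = -2, and U[2,2] = -1 - (-2)(3) = 5.
L = 
  [  1,   0]
  [ -2,   1]
U = 
  [ -1,   3]
  [  0,   5]
Check row 2 of LU: [(-2)(-1), (-2)(3) + 5] = [2, -1] = row 2 of A ✓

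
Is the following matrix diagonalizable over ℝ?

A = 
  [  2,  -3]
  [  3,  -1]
No

tr(A) = 1, det(A) = 7
Characteristic polynomial: λ² - tr(A)λ + det(A) = λ² - λ + 7
λ² - λ + 7 = 0  ⇒  λ = (1 ± √((-1)² - 4·(7)))/2 = (1 ± √(-27))/2
  = (1 + 3i√3)/2,  (1 - 3i√3)/2
Eigenvalues: (1 + 3i√3)/2, (1 - 3i√3)/2  (≈ 0.5 + 2.598i, 0.5 - 2.598i)
Has complex eigenvalues (not diagonalizable over ℝ).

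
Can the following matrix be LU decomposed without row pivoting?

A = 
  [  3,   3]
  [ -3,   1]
Yes.
A[1,1] = 3 ≠ 0, so Gaussian elimination proceeds without a row swap: multiplier ℓ₂₁ = (-3)/(3) = -1, and U[2,2] = 1 - (-1)(3) = 4.
L = 
  [  1,   0]
  [ -1,   1]
U = 
  [  3,   3]
  [  0,   4]
Check row 2 of LU: [(-1)(3), (-1)(3) + 4] = [-3, 1] = row 2 of A ✓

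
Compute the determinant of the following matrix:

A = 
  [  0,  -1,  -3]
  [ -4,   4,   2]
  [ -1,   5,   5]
30

Cofactor expansion along row 1:
det(A) = (0)·((4)(5) - (2)(5)) - (-1)·((-4)(5) - (2)(-1)) + (-3)·((-4)(5) - (4)(-1))
  = (0)(10) - (-1)(-18) + (-3)(-16)
  = 30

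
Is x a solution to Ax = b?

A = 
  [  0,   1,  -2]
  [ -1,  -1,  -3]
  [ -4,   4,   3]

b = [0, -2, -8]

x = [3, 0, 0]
No

Ax = [0, -3, -12] ≠ b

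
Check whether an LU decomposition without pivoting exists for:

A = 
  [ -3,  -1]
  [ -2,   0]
Yes.
A[1,1] = -3 ≠ 0, so Gaussian elimination proceeds without a row swap: multiplier ℓ₂₁ = (-2)/(-3) = 2/3, and U[2,2] = 0 - (2/3)(-1) = 2/3.
L = 
  [  1,   0]
  [2/3,   1]
U = 
  [ -3,  -1]
  [  0, 2/3]
Check row 2 of LU: [(2/3)(-3), (2/3)(-1) + (2/3)] = [-2, 0] = row 2 of A ✓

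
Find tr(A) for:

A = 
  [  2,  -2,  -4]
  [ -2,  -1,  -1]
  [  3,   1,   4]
5

tr(A) = 2 + -1 + 4 = 5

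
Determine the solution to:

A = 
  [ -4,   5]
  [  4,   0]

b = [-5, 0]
Row reduce the augmented matrix [A|b]:
R2 → R2 + (1)·R1
REF = 
  [ -4,   5,  -5]
  [  0,   5,  -5]

Back-substitution:
x₂ = (-5) / 5 = -1
x₁ = (-5 - (5)(-1)) / (-4) = 0

x = [0, -1]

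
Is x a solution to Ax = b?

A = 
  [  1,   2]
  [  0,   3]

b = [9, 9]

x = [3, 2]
No

Ax = [7, 6] ≠ b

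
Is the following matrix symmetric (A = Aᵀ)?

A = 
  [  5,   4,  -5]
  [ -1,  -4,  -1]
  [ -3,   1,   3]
No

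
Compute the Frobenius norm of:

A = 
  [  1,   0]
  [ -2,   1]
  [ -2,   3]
||A||_F = 4.359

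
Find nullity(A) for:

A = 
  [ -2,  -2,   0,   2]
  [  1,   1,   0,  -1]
nullity(A) = 3

Row reduce:
R2 → R2 + (1/2)·R1
REF = 
  [ -2,  -2,   0,   2]
  [  0,   0,   0,   0]
Pivot columns: 1 → 1 pivot.
rank(A) = 1, so nullity(A) = 4 - 1 = 3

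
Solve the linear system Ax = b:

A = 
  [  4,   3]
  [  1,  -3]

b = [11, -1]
x = [2, 1]

Row reduce the augmented matrix [A|b]:
R2 → R2 - (1/4)·R1
REF = 
  [    4,     3,    11]
  [    0, -15/4, -15/4]

Back-substitution:
x₂ = (-15/4) / (-15/4) = 1
x₁ = (11 - (3)(1)) / 4 = 2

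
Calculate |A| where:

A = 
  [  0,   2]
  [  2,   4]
For a 2×2 matrix, det = ad - bc = (0)(4) - (2)(2) = -4

det(A) = -4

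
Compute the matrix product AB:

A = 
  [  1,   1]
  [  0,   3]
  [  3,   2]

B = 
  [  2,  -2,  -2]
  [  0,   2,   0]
AB = 
  [  2,   0,  -2]
  [  0,   6,   0]
  [  6,  -2,  -6]

A is 3×2 and B is 2×3, so AB is 3×3. Each entry is (row of A)·(column of B):
AB[1,1] = (1)(2) + (1)(0) = 2
AB[1,2] = (1)(-2) + (1)(2) = 0
AB[1,3] = (1)(-2) + (1)(0) = -2
AB[2,1] = (0)(2) + (3)(0) = 0
AB[2,2] = (0)(-2) + (3)(2) = 6
AB[2,3] = (0)(-2) + (3)(0) = 0
AB[3,1] = (3)(2) + (2)(0) = 6
AB[3,2] = (3)(-2) + (2)(2) = -2
AB[3,3] = (3)(-2) + (2)(0) = -6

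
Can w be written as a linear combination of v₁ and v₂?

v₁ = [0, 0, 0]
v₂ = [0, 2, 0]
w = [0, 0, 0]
Yes

Form the augmented matrix and row-reduce:
[v₁|v₂|w] = 
  [  0,   0,   0]
  [  0,   2,   0]
  [  0,   0,   0]
Swap R1 ↔ R2
REF = 
  [  0,   2,   0]
  [  0,   0,   0]
  [  0,   0,   0]

No row of the form [0 0 | nonzero], so the system is consistent. Back-substitution gives c₁ = 0, c₂ = 0: w = (0)·v₁ + (0)·v₂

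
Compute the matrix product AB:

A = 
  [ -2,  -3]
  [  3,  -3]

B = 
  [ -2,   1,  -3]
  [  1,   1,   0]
AB = 
  [  1,  -5,   6]
  [ -9,   0,  -9]

A is 2×2 and B is 2×3, so AB is 2×3. Each entry is (row of A)·(column of B):
AB[1,1] = (-2)(-2) + (-3)(1) = 1
AB[1,2] = (-2)(1) + (-3)(1) = -5
AB[1,3] = (-2)(-3) + (-3)(0) = 6
AB[2,1] = (3)(-2) + (-3)(1) = -9
AB[2,2] = (3)(1) + (-3)(1) = 0
AB[2,3] = (3)(-3) + (-3)(0) = -9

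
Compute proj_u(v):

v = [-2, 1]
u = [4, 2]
proj_u(v) = [-6/5, -3/5]

v·u = (-2)(4) + (1)(2) = -6
u·u = (4)² + (2)² = 20
proj_u(v) = (v·u / u·u) × u = (-6/20) × u = (-3/10) × u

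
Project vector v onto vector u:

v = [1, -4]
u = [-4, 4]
v·u = (1)(-4) + (-4)(4) = -20
u·u = (-4)² + (4)² = 32
proj_u(v) = (v·u / u·u) × u = (-20/32) × u = (-5/8) × u

proj_u(v) = [5/2, -5/2]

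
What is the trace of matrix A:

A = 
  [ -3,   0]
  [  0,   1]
-2

tr(A) = -3 + 1 = -2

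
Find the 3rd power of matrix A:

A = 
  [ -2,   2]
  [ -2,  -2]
A^3 = 
  [ 16,  16]
  [-16,  16]

A² = A·A:
A²[1,1] = (-2)(-2) + (2)(-2) = 0
A²[1,2] = (-2)(2) + (2)(-2) = -8
A²[2,1] = (-2)(-2) + (-2)(-2) = 8
A²[2,2] = (-2)(2) + (-2)(-2) = 0
A² = 
  [  0,  -8]
  [  8,   0]

A^3 = A^2·A:
A^3[1,1] = (0)(-2) + (-8)(-2) = 16
A^3[1,2] = (0)(2) + (-8)(-2) = 16
A^3[2,1] = (8)(-2) + (0)(-2) = -16
A^3[2,2] = (8)(2) + (0)(-2) = 16
A^3 = 
  [ 16,  16]
  [-16,  16]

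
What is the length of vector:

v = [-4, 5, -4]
7.55

||v||₂ = √((-4)² + (5)² + (-4)²) = √57 = 7.55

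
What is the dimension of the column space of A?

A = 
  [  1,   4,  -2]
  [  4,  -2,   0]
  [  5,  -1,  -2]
Row reduce:
R2 → R2 - (4)·R1
R3 → R3 - (5)·R1
R3 → R3 - (7/6)·R2
REF = 
  [   1,    4,   -2]
  [   0,  -18,    8]
  [   0,    0, -4/3]
Pivot columns: 1, 2, 3 → 3 pivots.
dim(Col(A)) = number of pivot columns = 3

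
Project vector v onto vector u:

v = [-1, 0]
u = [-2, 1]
v·u = (-1)(-2) + (0)(1) = 2
u·u = (-2)² + (1)² = 5
proj_u(v) = (v·u / u·u) × u = (2/5) × u

proj_u(v) = [-4/5, 2/5]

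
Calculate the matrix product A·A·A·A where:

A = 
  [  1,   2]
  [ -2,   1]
A² = A·A:
A²[1,1] = (1)(1) + (2)(-2) = -3
A²[1,2] = (1)(2) + (2)(1) = 4
A²[2,1] = (-2)(1) + (1)(-2) = -4
A²[2,2] = (-2)(2) + (1)(1) = -3
A² = 
  [ -3,   4]
  [ -4,  -3]

A^3 = A^2·A:
A^3[1,1] = (-3)(1) + (4)(-2) = -11
A^3[1,2] = (-3)(2) + (4)(1) = -2
A^3[2,1] = (-4)(1) + (-3)(-2) = 2
A^3[2,2] = (-4)(2) + (-3)(1) = -11
A^3 = 
  [-11,  -2]
  [  2, -11]

A^4 = A^3·A:
A^4[1,1] = (-11)(1) + (-2)(-2) = -7
A^4[1,2] = (-11)(2) + (-2)(1) = -24
A^4[2,1] = (2)(1) + (-11)(-2) = 24
A^4[2,2] = (2)(2) + (-11)(1) = -7
A^4 = 
  [ -7, -24]
  [ 24,  -7]

Therefore
A^4 = 
  [ -7, -24]
  [ 24,  -7]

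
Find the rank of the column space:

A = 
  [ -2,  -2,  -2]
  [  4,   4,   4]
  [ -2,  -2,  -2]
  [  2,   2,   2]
dim(Col(A)) = 1

Row reduce:
R2 → R2 + (2)·R1
R3 → R3 - (1)·R1
R4 → R4 + (1)·R1
REF = 
  [ -2,  -2,  -2]
  [  0,   0,   0]
  [  0,   0,   0]
  [  0,   0,   0]
Pivot columns: 1 → 1 pivot.
dim(Col(A)) = number of pivot columns = 1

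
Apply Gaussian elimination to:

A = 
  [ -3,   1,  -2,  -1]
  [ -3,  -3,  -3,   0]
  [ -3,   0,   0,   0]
Row operations:
R2 → R2 - (1)·R1
R3 → R3 - (1)·R1
R3 → R3 - (1/4)·R2

Resulting echelon form:
REF = 
  [ -3,   1,  -2,  -1]
  [  0,  -4,  -1,   1]
  [  0,   0, 9/4, 3/4]

Rank = 3 (number of non-zero pivot rows).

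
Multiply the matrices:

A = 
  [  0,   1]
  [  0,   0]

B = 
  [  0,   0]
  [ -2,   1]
A is 2×2 and B is 2×2, so AB is 2×2. Each entry is (row of A)·(column of B):
AB[1,1] = (0)(0) + (1)(-2) = -2
AB[1,2] = (0)(0) + (1)(1) = 1
AB[2,1] = (0)(0) + (0)(-2) = 0
AB[2,2] = (0)(0) + (0)(1) = 0

AB = 
  [ -2,   1]
  [  0,   0]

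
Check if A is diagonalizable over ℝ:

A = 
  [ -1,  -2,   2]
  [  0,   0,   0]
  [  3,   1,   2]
Yes

Characteristic polynomial: det(λI - A) = λ³ - λ² - 8λ
The constant term is 0, so λ = 0 is a root: p(λ) = λ(λ² - λ - 8)
λ² - λ - 8 = 0  ⇒  λ = (1 ± √((-1)² - 4·(-8)))/2 = (1 ± √(33))/2
  = (1 + √33)/2,  (1 - √33)/2
Eigenvalues: 0, (1 + √33)/2, (1 - √33)/2  (≈ 0, 3.372, -2.372)
The two irrational eigenvalues are distinct (simple), so each has alg. mult. = geom. mult. = 1.
λ=0: alg. mult. = 1, geom. mult. = 3 - rank(A - (0)I) = 3 - 2 = 1
Sum of geometric multiplicities equals n, so A has n independent eigenvectors.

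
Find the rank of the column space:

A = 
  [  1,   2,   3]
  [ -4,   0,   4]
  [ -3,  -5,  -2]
dim(Col(A)) = 3

Row reduce:
R2 → R2 + (4)·R1
R3 → R3 + (3)·R1
R3 → R3 - (1/8)·R2
REF = 
  [  1,   2,   3]
  [  0,   8,  16]
  [  0,   0,   5]
Pivot columns: 1, 2, 3 → 3 pivots.
dim(Col(A)) = number of pivot columns = 3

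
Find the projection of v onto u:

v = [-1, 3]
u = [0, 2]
proj_u(v) = [0, 3]

v·u = (-1)(0) + (3)(2) = 6
u·u = (0)² + (2)² = 4
proj_u(v) = (v·u / u·u) × u = (6/4) × u = (3/2) × u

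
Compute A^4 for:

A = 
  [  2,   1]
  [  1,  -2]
A^4 = 
  [ 25,   0]
  [  0,  25]

A² = A·A:
A²[1,1] = (2)(2) + (1)(1) = 5
A²[1,2] = (2)(1) + (1)(-2) = 0
A²[2,1] = (1)(2) + (-2)(1) = 0
A²[2,2] = (1)(1) + (-2)(-2) = 5
A² = 
  [  5,   0]
  [  0,   5]

A^3 = A^2·A:
A^3[1,1] = (5)(2) + (0)(1) = 10
A^3[1,2] = (5)(1) + (0)(-2) = 5
A^3[2,1] = (0)(2) + (5)(1) = 5
A^3[2,2] = (0)(1) + (5)(-2) = -10
A^3 = 
  [ 10,   5]
  [  5, -10]

A^4 = A^3·A:
A^4[1,1] = (10)(2) + (5)(1) = 25
A^4[1,2] = (10)(1) + (5)(-2) = 0
A^4[2,1] = (5)(2) + (-10)(1) = 0
A^4[2,2] = (5)(1) + (-10)(-2) = 25
A^4 = 
  [ 25,   0]
  [  0,  25]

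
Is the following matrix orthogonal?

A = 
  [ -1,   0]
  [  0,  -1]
Yes

AᵀA = 
  [  1,   0]
  [  0,   1]
= I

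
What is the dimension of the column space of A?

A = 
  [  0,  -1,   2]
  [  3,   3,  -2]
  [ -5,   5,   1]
Row reduce:
Swap R1 ↔ R2
R3 → R3 + (5/3)·R1
R3 → R3 + (10)·R2
REF = 
  [   3,    3,   -2]
  [   0,   -1,    2]
  [   0,    0, 53/3]
Pivot columns: 1, 2, 3 → 3 pivots.
dim(Col(A)) = number of pivot columns = 3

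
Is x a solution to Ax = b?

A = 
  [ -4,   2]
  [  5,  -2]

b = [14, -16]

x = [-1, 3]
No

Ax = [10, -11] ≠ b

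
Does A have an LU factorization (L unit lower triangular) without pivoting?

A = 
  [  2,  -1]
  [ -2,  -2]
Yes.
A[1,1] = 2 ≠ 0, so Gaussian elimination proceeds without a row swap: multiplier ℓ₂₁ = (-2)/(2) = -1, and U[2,2] = -2 - (-1)(-1) = -3.
L = 
  [  1,   0]
  [ -1,   1]
U = 
  [  2,  -1]
  [  0,  -3]
Check row 2 of LU: [(-1)(2), (-1)(-1) + (-3)] = [-2, -2] = row 2 of A ✓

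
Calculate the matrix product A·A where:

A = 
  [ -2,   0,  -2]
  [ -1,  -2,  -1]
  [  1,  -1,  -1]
A² = A·A:
A²[1,1] = (-2)(-2) + (0)(-1) + (-2)(1) = 2
A²[1,2] = (-2)(0) + (0)(-2) + (-2)(-1) = 2
A²[1,3] = (-2)(-2) + (0)(-1) + (-2)(-1) = 6
A²[2,1] = (-1)(-2) + (-2)(-1) + (-1)(1) = 3
A²[2,2] = (-1)(0) + (-2)(-2) + (-1)(-1) = 5
A²[2,3] = (-1)(-2) + (-2)(-1) + (-1)(-1) = 5
A²[3,1] = (1)(-2) + (-1)(-1) + (-1)(1) = -2
A²[3,2] = (1)(0) + (-1)(-2) + (-1)(-1) = 3
A²[3,3] = (1)(-2) + (-1)(-1) + (-1)(-1) = 0
A² = 
  [  2,   2,   6]
  [  3,   5,   5]
  [ -2,   3,   0]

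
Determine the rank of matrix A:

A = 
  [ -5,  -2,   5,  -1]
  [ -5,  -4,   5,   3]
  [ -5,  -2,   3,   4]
Row reduce:
R2 → R2 - (1)·R1
R3 → R3 - (1)·R1
REF = 
  [ -5,  -2,   5,  -1]
  [  0,  -2,   0,   4]
  [  0,   0,  -2,   5]
Pivot columns: 1, 2, 3 → 3 pivots.

rank(A) = 3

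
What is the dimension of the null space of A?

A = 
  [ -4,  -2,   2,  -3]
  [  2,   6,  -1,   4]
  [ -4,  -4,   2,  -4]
nullity(A) = 2

Row reduce:
R2 → R2 + (1/2)·R1
R3 → R3 - (1)·R1
R3 → R3 + (2/5)·R2
REF = 
  [ -4,  -2,   2,  -3]
  [  0,   5,   0, 5/2]
  [  0,   0,   0,   0]
Pivot columns: 1, 2 → 2 pivots.
rank(A) = 2, so nullity(A) = 4 - 2 = 2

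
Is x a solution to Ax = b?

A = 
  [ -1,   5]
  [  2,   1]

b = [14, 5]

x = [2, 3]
No

Ax = [13, 7] ≠ b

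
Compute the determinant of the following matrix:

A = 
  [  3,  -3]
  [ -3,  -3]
-18

For a 2×2 matrix, det = ad - bc = (3)(-3) - (-3)(-3) = -18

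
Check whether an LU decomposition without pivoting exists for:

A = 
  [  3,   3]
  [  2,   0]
Yes.
A[1,1] = 3 ≠ 0, so Gaussian elimination proceeds without a row swap: multiplier ℓ₂₁ = (2)/(3) = 2/3, and U[2,2] = 0 - (2/3)(3) = -2.
L = 
  [  1,   0]
  [2/3,   1]
U = 
  [  3,   3]
  [  0,  -2]
Check row 2 of LU: [(2/3)(3), (2/3)(3) + (-2)] = [2, 0] = row 2 of A ✓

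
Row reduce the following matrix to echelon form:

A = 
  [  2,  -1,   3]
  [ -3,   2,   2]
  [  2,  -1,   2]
Row operations:
R2 → R2 + (3/2)·R1
R3 → R3 - (1)·R1

Resulting echelon form:
REF = 
  [   2,   -1,    3]
  [   0,  1/2, 13/2]
  [   0,    0,   -1]

Rank = 3 (number of non-zero pivot rows).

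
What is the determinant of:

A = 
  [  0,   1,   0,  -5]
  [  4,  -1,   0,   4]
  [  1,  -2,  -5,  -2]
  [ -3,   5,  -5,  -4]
Cofactor expansion along row 1: det(A) = a₁₁M₁₁ - a₁₂M₁₂ + a₁₃M₁₃ - a₁₄M₁₄

M₁₁ = det[[-1, 0, 4]; [-2, -5, -2]; [5, -5, -4]]
  = (-1)·((-5)(-4) - (-2)(-5)) - (0)·((-2)(-4) - (-2)(5)) + (4)·((-2)(-5) - (-5)(5))
  = (-1)(10) - (0)(18) + (4)(35)
  = 130
M₁₂ = det[[4, 0, 4]; [1, -5, -2]; [-3, -5, -4]]
  = (4)·((-5)(-4) - (-2)(-5)) - (0)·((1)(-4) - (-2)(-3)) + (4)·((1)(-5) - (-5)(-3))
  = (4)(10) - (0)(-10) + (4)(-20)
  = -40
M₁₃ = det[[4, -1, 4]; [1, -2, -2]; [-3, 5, -4]]
  = (4)·((-2)(-4) - (-2)(5)) - (-1)·((1)(-4) - (-2)(-3)) + (4)·((1)(5) - (-2)(-3))
  = (4)(18) - (-1)(-10) + (4)(-1)
  = 58
M₁₄ = det[[4, -1, 0]; [1, -2, -5]; [-3, 5, -5]]
  = (4)·((-2)(-5) - (-5)(5)) - (-1)·((1)(-5) - (-5)(-3)) + (0)·((1)(5) - (-2)(-3))
  = (4)(35) - (-1)(-20) + (0)(-1)
  = 120

det(A) = (0)(130) - (1)(-40) + (0)(58) - (-5)(120) = 640

det(A) = 640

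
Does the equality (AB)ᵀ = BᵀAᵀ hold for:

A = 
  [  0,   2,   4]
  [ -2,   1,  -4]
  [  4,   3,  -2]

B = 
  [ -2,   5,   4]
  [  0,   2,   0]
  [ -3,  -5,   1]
Yes

(AB)ᵀ = 
  [-12,  16,  -2]
  [-16,  12,  36]
  [  4, -12,  14]

BᵀAᵀ = 
  [-12,  16,  -2]
  [-16,  12,  36]
  [  4, -12,  14]

Both sides are equal — this is the standard identity (AB)ᵀ = BᵀAᵀ, which holds for all A, B.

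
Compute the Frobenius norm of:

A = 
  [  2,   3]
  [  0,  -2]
||A||_F = 4.123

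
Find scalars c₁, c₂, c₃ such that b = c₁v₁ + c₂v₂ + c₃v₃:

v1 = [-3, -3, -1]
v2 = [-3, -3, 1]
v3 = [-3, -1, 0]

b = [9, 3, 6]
c1 = -3, c2 = 3, c3 = -3

b = -3·v1 + 3·v2 + -3·v3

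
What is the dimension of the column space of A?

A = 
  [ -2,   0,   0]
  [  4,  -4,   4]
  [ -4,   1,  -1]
Row reduce:
R2 → R2 + (2)·R1
R3 → R3 - (2)·R1
R3 → R3 + (1/4)·R2
REF = 
  [ -2,   0,   0]
  [  0,  -4,   4]
  [  0,   0,   0]
Pivot columns: 1, 2 → 2 pivots.
dim(Col(A)) = number of pivot columns = 2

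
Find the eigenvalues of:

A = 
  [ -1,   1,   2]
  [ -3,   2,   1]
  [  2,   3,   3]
Characteristic polynomial: det(λI - A) = λ³ - 4λ² - 3λ + 18
Testing integer divisors of the constant term: p(-2) = 0, so (λ + 2) is a factor:
p(λ) = (λ + 2)(λ² - 6λ + 9)
λ² - 6λ + 9 = (λ - 3)²

λ = -2, 3, 3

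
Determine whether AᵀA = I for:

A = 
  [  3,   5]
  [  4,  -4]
No

AᵀA = 
  [ 25,  -1]
  [ -1,  41]
≠ I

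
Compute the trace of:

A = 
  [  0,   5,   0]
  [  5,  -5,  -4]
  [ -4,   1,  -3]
-8

tr(A) = 0 + -5 + -3 = -8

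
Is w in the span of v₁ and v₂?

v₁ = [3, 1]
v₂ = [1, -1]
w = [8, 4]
Yes

Form the augmented matrix and row-reduce:
[v₁|v₂|w] = 
  [  3,   1,   8]
  [  1,  -1,   4]
R2 → R2 - (1/3)·R1
REF = 
  [   3,    1,    8]
  [   0, -4/3,  4/3]

No row of the form [0 0 | nonzero], so the system is consistent. Back-substitution gives c₁ = 3, c₂ = -1: w = (3)·v₁ + (-1)·v₂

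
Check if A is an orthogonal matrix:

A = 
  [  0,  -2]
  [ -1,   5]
No

AᵀA = 
  [  1,  -5]
  [ -5,  29]
≠ I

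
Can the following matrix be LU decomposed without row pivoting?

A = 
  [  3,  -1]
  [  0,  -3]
Yes.
A[1,1] = 3 ≠ 0, so Gaussian elimination proceeds without a row swap: multiplier ℓ₂₁ = (0)/(3) = 0, and U[2,2] = -3 - (0)(-1) = -3.
L = 
  [  1,   0]
  [  0,   1]
U = 
  [  3,  -1]
  [  0,  -3]
Check row 2 of LU: [(0)(3), (0)(-1) + (-3)] = [0, -3] = row 2 of A ✓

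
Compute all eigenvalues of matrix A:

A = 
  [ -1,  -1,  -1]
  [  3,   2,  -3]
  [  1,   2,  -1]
Characteristic polynomial: det(λI - A) = λ³ + 7λ + 8
Testing integer divisors of the constant term: p(-1) = 0, so (λ + 1) is a factor:
p(λ) = (λ + 1)(λ² - λ + 8)
λ² - λ + 8 = 0  ⇒  λ = (1 ± √((-1)² - 4·(8)))/2 = (1 ± √(-31))/2
  = (1 + i√31)/2,  (1 - i√31)/2

λ = -1, (1 + i√31)/2, (1 - i√31)/2  (≈ -1, 0.5 + 2.784i, 0.5 - 2.784i)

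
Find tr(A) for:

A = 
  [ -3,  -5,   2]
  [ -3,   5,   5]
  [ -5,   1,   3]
5

tr(A) = -3 + 5 + 3 = 5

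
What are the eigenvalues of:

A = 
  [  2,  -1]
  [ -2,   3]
tr(A) = 5, det(A) = 4
Characteristic polynomial: λ² - tr(A)λ + det(A) = λ² - 5λ + 4
λ² - 5λ + 4 = (λ - 1)(λ - 4)

λ = 4, 1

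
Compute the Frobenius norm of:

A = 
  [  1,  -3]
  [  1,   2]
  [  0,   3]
||A||_F = 4.899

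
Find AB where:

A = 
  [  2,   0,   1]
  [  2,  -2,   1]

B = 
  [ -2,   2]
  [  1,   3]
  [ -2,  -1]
AB = 
  [ -6,   3]
  [ -8,  -3]

A is 2×3 and B is 3×2, so AB is 2×2. Each entry is (row of A)·(column of B):
AB[1,1] = (2)(-2) + (0)(1) + (1)(-2) = -6
AB[1,2] = (2)(2) + (0)(3) + (1)(-1) = 3
AB[2,1] = (2)(-2) + (-2)(1) + (1)(-2) = -8
AB[2,2] = (2)(2) + (-2)(3) + (1)(-1) = -3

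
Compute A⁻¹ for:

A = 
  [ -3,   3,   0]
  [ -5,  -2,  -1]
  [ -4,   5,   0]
det(A) = (-3)·((-2)(0) - (-1)(5)) - (3)·((-5)(0) - (-1)(-4)) + (0)·((-5)(5) - (-2)(-4))
  = (-3)(5) - (3)(-4) + (0)(-33)
  = -3
det(A) = -3 ≠ 0, so A is invertible.

Cofactors Cᵢⱼ = (-1)ⁱ⁺ʲ·Mᵢⱼ:
C = 
  [  5,   4, -33]
  [  0,   0,   3]
  [ -3,  -3,  21]

adj(A) = Cᵀ:
adj(A) = 
  [  5,   0,  -3]
  [  4,   0,  -3]
  [-33,   3,  21]

A⁻¹ = (-1/3) · adj(A):
A⁻¹ = 
  [-5/3,    0,    1]
  [-4/3,    0,    1]
  [  11,   -1,   -7]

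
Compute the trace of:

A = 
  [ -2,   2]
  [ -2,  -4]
-6

tr(A) = -2 + -4 = -6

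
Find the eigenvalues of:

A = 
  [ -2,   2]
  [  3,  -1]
λ = 1, -4

tr(A) = -3, det(A) = -4
Characteristic polynomial: λ² - tr(A)λ + det(A) = λ² + 3λ - 4
λ² + 3λ - 4 = (λ + 4)(λ - 1)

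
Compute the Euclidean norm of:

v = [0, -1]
1

||v||₂ = √((0)² + (-1)²) = √1 = 1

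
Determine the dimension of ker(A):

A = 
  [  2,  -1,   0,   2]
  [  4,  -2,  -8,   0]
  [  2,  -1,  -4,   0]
nullity(A) = 2

Row reduce:
R2 → R2 - (2)·R1
R3 → R3 - (1)·R1
R3 → R3 - (1/2)·R2
REF = 
  [  2,  -1,   0,   2]
  [  0,   0,  -8,  -4]
  [  0,   0,   0,   0]
Pivot columns: 1, 3 → 2 pivots.
rank(A) = 2, so nullity(A) = 4 - 2 = 2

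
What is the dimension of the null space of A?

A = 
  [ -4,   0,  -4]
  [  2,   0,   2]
nullity(A) = 2

Row reduce:
R2 → R2 + (1/2)·R1
REF = 
  [ -4,   0,  -4]
  [  0,   0,   0]
Pivot columns: 1 → 1 pivot.
rank(A) = 1, so nullity(A) = 3 - 1 = 2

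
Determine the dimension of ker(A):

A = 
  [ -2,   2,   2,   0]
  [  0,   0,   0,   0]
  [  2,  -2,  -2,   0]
nullity(A) = 3

Row reduce:
R3 → R3 + (1)·R1
REF = 
  [ -2,   2,   2,   0]
  [  0,   0,   0,   0]
  [  0,   0,   0,   0]
Pivot columns: 1 → 1 pivot.
rank(A) = 1, so nullity(A) = 4 - 1 = 3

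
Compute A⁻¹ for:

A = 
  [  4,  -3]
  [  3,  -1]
det(A) = (4)(-1) - (-3)(3) = 5
For a 2×2 matrix, A⁻¹ = (1/det(A)) · [[d, -b], [-c, a]]
    = (1/5) · [[-1, 3], [-3, 4]]

A⁻¹ = 
  [-1/5,  3/5]
  [-3/5,  4/5]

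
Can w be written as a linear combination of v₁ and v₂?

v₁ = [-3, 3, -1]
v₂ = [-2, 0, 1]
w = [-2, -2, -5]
No

Form the augmented matrix and row-reduce:
[v₁|v₂|w] = 
  [ -3,  -2,  -2]
  [  3,   0,  -2]
  [ -1,   1,  -5]
R2 → R2 + (1)·R1
R3 → R3 - (1/3)·R1
R3 → R3 + (5/6)·R2
REF = 
  [   -3,    -2,    -2]
  [    0,    -2,    -4]
  [    0,     0, -23/3]

Row 3 reads [0 0 | -23/3], i.e. 0 = -23/3, so the system is inconsistent and w ∉ span{v₁, v₂}.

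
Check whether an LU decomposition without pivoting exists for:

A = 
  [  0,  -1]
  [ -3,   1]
No.
A[1,1] = 0 but A[2,1] = -3 ≠ 0. Any LU with L unit lower triangular has (LU)[1,1] = U[1,1] and (LU)[2,1] = L[2,1]·U[1,1]; matching A forces U[1,1] = 0, which then forces (LU)[2,1] = 0 ≠ -3. A row swap (pivoting) is required.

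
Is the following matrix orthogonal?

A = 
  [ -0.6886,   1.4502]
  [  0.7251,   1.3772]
No

AᵀA = 
  [  0.9999,   0]
  [  0,   3.9998]
≠ I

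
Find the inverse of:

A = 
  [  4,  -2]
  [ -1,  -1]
det(A) = (4)(-1) - (-2)(-1) = -6
For a 2×2 matrix, A⁻¹ = (1/det(A)) · [[d, -b], [-c, a]]
    = (-1/6) · [[-1, 2], [1, 4]]

A⁻¹ = 
  [ 1/6, -1/3]
  [-1/6, -2/3]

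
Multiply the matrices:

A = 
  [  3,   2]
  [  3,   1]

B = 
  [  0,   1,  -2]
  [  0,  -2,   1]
AB = 
  [  0,  -1,  -4]
  [  0,   1,  -5]

A is 2×2 and B is 2×3, so AB is 2×3. Each entry is (row of A)·(column of B):
AB[1,1] = (3)(0) + (2)(0) = 0
AB[1,2] = (3)(1) + (2)(-2) = -1
AB[1,3] = (3)(-2) + (2)(1) = -4
AB[2,1] = (3)(0) + (1)(0) = 0
AB[2,2] = (3)(1) + (1)(-2) = 1
AB[2,3] = (3)(-2) + (1)(1) = -5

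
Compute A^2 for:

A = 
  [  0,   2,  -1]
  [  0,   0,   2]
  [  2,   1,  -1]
A² = A·A:
A²[1,1] = (0)(0) + (2)(0) + (-1)(2) = -2
A²[1,2] = (0)(2) + (2)(0) + (-1)(1) = -1
A²[1,3] = (0)(-1) + (2)(2) + (-1)(-1) = 5
A²[2,1] = (0)(0) + (0)(0) + (2)(2) = 4
A²[2,2] = (0)(2) + (0)(0) + (2)(1) = 2
A²[2,3] = (0)(-1) + (0)(2) + (2)(-1) = -2
A²[3,1] = (2)(0) + (1)(0) + (-1)(2) = -2
A²[3,2] = (2)(2) + (1)(0) + (-1)(1) = 3
A²[3,3] = (2)(-1) + (1)(2) + (-1)(-1) = 1
A² = 
  [ -2,  -1,   5]
  [  4,   2,  -2]
  [ -2,   3,   1]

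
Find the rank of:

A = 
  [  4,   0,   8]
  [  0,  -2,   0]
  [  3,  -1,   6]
Row reduce:
R3 → R3 - (3/4)·R1
R3 → R3 - (1/2)·R2
REF = 
  [  4,   0,   8]
  [  0,  -2,   0]
  [  0,   0,   0]
Pivot columns: 1, 2 → 2 pivots.

rank(A) = 2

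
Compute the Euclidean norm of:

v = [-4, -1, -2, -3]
5.477

||v||₂ = √((-4)² + (-1)² + (-2)² + (-3)²) = √30 = 5.477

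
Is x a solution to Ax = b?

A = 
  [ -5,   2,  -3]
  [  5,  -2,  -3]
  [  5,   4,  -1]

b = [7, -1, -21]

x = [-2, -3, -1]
Yes

Ax = [7, -1, -21] = b ✓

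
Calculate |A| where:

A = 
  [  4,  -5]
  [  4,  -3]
For a 2×2 matrix, det = ad - bc = (4)(-3) - (-5)(4) = 8

det(A) = 8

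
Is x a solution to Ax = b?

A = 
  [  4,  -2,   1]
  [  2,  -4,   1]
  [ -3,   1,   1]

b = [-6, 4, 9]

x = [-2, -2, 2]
No

Ax = [-2, 6, 6] ≠ b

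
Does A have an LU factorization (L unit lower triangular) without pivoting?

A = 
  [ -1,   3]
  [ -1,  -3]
Yes.
A[1,1] = -1 ≠ 0, so Gaussian elimination proceeds without a row swap: multiplier ℓ₂₁ = (-1)/(-1) = 1, and U[2,2] = -3 - (1)(3) = -6.
L = 
  [  1,   0]
  [  1,   1]
U = 
  [ -1,   3]
  [  0,  -6]
Check row 2 of LU: [(1)(-1), (1)(3) + (-6)] = [-1, -3] = row 2 of A ✓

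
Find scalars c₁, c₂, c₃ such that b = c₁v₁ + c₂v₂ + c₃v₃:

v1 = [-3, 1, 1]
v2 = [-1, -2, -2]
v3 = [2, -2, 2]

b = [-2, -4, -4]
c1 = 0, c2 = 2, c3 = 0

b = 0·v1 + 2·v2 + 0·v3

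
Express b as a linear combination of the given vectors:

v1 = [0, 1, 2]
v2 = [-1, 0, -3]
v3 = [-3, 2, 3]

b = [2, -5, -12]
c1 = -3, c2 = 1, c3 = -1

b = -3·v1 + 1·v2 + -1·v3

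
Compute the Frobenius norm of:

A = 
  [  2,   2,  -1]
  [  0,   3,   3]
||A||_F = 5.196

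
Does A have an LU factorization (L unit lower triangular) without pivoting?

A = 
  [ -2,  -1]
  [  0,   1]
Yes.
A[1,1] = -2 ≠ 0, so Gaussian elimination proceeds without a row swap: multiplier ℓ₂₁ = (0)/(-2) = 0, and U[2,2] = 1 - (0)(-1) = 1.
L = 
  [  1,   0]
  [  0,   1]
U = 
  [ -2,  -1]
  [  0,   1]
Check row 2 of LU: [(0)(-2), (0)(-1) + 1] = [0, 1] = row 2 of A ✓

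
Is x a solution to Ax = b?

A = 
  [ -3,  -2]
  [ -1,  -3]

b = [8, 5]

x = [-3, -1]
No

Ax = [11, 6] ≠ b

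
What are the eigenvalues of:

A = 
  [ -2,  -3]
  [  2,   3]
λ = 1, 0

tr(A) = 1, det(A) = 0
Characteristic polynomial: λ² - tr(A)λ + det(A) = λ² - λ
λ² - λ = λ(λ - 1)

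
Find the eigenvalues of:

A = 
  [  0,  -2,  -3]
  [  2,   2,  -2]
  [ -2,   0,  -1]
λ = -3, 2 + 2i, 2 - 2i  (≈ -3, 2 + 2i, 2 - 2i)

Characteristic polynomial: det(λI - A) = λ³ - λ² - 4λ + 24
Testing integer divisors of the constant term: p(-3) = 0, so (λ + 3) is a factor:
p(λ) = (λ + 3)(λ² - 4λ + 8)
λ² - 4λ + 8 = 0  ⇒  λ = (4 ± √((-4)² - 4·(8)))/2 = (4 ± √(-16))/2
  = 2 + 2i,  2 - 2i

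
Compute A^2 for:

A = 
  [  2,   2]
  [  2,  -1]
A² = A·A:
A²[1,1] = (2)(2) + (2)(2) = 8
A²[1,2] = (2)(2) + (2)(-1) = 2
A²[2,1] = (2)(2) + (-1)(2) = 2
A²[2,2] = (2)(2) + (-1)(-1) = 5
A² = 
  [  8,   2]
  [  2,   5]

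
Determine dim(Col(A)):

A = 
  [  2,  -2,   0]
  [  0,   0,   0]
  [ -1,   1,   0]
Row reduce:
R3 → R3 + (1/2)·R1
REF = 
  [  2,  -2,   0]
  [  0,   0,   0]
  [  0,   0,   0]
Pivot columns: 1 → 1 pivot.
dim(Col(A)) = number of pivot columns = 1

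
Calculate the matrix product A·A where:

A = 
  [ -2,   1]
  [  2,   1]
A² = A·A:
A²[1,1] = (-2)(-2) + (1)(2) = 6
A²[1,2] = (-2)(1) + (1)(1) = -1
A²[2,1] = (2)(-2) + (1)(2) = -2
A²[2,2] = (2)(1) + (1)(1) = 3
A² = 
  [  6,  -1]
  [ -2,   3]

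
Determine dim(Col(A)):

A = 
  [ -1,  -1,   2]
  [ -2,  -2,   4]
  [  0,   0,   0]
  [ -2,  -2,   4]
dim(Col(A)) = 1

Row reduce:
R2 → R2 - (2)·R1
R4 → R4 - (2)·R1
REF = 
  [ -1,  -1,   2]
  [  0,   0,   0]
  [  0,   0,   0]
  [  0,   0,   0]
Pivot columns: 1 → 1 pivot.
dim(Col(A)) = number of pivot columns = 1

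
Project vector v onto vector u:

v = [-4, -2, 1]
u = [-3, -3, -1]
v·u = (-4)(-3) + (-2)(-3) + (1)(-1) = 17
u·u = (-3)² + (-3)² + (-1)² = 19
proj_u(v) = (v·u / u·u) × u = (17/19) × u

proj_u(v) = [-51/19, -51/19, -17/19]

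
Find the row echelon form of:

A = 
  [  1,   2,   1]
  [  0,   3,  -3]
Row operations:
No row operations needed (already in echelon form).

Resulting echelon form:
REF = 
  [  1,   2,   1]
  [  0,   3,  -3]

Rank = 2 (number of non-zero pivot rows).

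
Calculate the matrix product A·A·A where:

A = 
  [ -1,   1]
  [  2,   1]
A² = A·A:
A²[1,1] = (-1)(-1) + (1)(2) = 3
A²[1,2] = (-1)(1) + (1)(1) = 0
A²[2,1] = (2)(-1) + (1)(2) = 0
A²[2,2] = (2)(1) + (1)(1) = 3
A² = 
  [  3,   0]
  [  0,   3]

A^3 = A^2·A:
A^3[1,1] = (3)(-1) + (0)(2) = -3
A^3[1,2] = (3)(1) + (0)(1) = 3
A^3[2,1] = (0)(-1) + (3)(2) = 6
A^3[2,2] = (0)(1) + (3)(1) = 3
A^3 = 
  [ -3,   3]
  [  6,   3]

Therefore
A^3 = 
  [ -3,   3]
  [  6,   3]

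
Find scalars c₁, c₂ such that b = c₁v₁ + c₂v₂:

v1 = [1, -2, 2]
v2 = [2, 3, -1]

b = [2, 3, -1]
c1 = 0, c2 = 1

b = 0·v1 + 1·v2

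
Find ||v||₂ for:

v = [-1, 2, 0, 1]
2.449

||v||₂ = √((-1)² + (2)² + (0)² + (1)²) = √6 = 2.449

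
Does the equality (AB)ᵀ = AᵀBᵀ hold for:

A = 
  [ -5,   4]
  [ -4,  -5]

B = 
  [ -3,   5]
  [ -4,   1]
No

(AB)ᵀ = 
  [ -1,  32]
  [-21, -25]

AᵀBᵀ = 
  [ -5,  16]
  [-37, -21]

The two matrices differ, so (AB)ᵀ ≠ AᵀBᵀ in general. The correct identity is (AB)ᵀ = BᵀAᵀ.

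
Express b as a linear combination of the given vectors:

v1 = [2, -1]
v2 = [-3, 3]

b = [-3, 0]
c1 = -3, c2 = -1

b = -3·v1 + -1·v2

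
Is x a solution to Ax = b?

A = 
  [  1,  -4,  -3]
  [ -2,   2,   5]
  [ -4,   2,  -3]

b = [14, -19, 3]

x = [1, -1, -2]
No

Ax = [11, -14, 0] ≠ b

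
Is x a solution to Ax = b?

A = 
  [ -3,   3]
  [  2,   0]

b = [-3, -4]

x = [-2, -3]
Yes

Ax = [-3, -4] = b ✓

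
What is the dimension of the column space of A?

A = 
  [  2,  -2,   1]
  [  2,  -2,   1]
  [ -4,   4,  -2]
Row reduce:
R2 → R2 - (1)·R1
R3 → R3 + (2)·R1
REF = 
  [  2,  -2,   1]
  [  0,   0,   0]
  [  0,   0,   0]
Pivot columns: 1 → 1 pivot.
dim(Col(A)) = number of pivot columns = 1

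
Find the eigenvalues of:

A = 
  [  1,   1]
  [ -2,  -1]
tr(A) = 0, det(A) = 1
Characteristic polynomial: λ² - tr(A)λ + det(A) = λ² + 1
λ² + 1 = 0  ⇒  λ = (0 ± √((0)² - 4·(1)))/2 = (0 ± √(-4))/2
  = i,  -i

λ = i, -i  (≈ 0 + 1i, 0 - 1i)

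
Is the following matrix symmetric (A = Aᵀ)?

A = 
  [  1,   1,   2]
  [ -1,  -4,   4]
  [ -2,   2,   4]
No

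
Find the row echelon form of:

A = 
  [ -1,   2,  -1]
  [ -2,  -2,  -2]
Row operations:
R2 → R2 - (2)·R1

Resulting echelon form:
REF = 
  [ -1,   2,  -1]
  [  0,  -6,   0]

Rank = 2 (number of non-zero pivot rows).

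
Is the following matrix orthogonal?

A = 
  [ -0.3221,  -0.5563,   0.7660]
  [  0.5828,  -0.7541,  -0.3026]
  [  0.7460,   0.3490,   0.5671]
Yes

AᵀA = 
  [  0.9999,   0,   0]
  [  0,   0.9999,   0]
  [  0,   0,   0.9999]
≈ I (equal to I up to the 4-dp rounding of the entries)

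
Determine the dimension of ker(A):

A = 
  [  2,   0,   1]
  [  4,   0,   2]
nullity(A) = 2

Row reduce:
R2 → R2 - (2)·R1
REF = 
  [  2,   0,   1]
  [  0,   0,   0]
Pivot columns: 1 → 1 pivot.
rank(A) = 1, so nullity(A) = 3 - 1 = 2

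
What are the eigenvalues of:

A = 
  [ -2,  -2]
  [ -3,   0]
λ = -1 + √7, -1 - √7  (≈ 1.646, -3.646)

tr(A) = -2, det(A) = -6
Characteristic polynomial: λ² - tr(A)λ + det(A) = λ² + 2λ - 6
λ² + 2λ - 6 = 0  ⇒  λ = (-2 ± √((2)² - 4·(-6)))/2 = (-2 ± √(28))/2
  = -1 + √7,  -1 - √7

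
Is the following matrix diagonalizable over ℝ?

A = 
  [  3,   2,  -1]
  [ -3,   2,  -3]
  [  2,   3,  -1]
No

Characteristic polynomial: det(λI - A) = λ³ - 4λ² + 18λ - 16
By the rational root theorem any rational root is an integer dividing 16; none of those is a root, so p(λ) has no rational roots and hence (being an irreducible cubic) no repeated roots.
Discriminant of the cubic: Δ = -8416
Δ < 0 ⇒ one real eigenvalue and a complex-conjugate pair: λ ≈ 1.461 + 3.566i, 1.461 - 3.566i, 1.077
Has complex eigenvalues (not diagonalizable over ℝ).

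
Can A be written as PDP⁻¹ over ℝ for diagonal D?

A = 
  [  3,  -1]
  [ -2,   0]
Yes

tr(A) = 3, det(A) = -2
Characteristic polynomial: λ² - tr(A)λ + det(A) = λ² - 3λ - 2
λ² - 3λ - 2 = 0  ⇒  λ = (3 ± √((-3)² - 4·(-2)))/2 = (3 ± √(17))/2
  = (3 + √17)/2,  (3 - √17)/2
Eigenvalues: (3 + √17)/2, (3 - √17)/2  (≈ 3.562, -0.5616)
The two irrational eigenvalues are distinct (simple), so each has alg. mult. = geom. mult. = 1.
Sum of geometric multiplicities equals n, so A has n independent eigenvectors.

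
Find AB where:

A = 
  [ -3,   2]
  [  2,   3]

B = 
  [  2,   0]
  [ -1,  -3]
AB = 
  [ -8,  -6]
  [  1,  -9]

A is 2×2 and B is 2×2, so AB is 2×2. Each entry is (row of A)·(column of B):
AB[1,1] = (-3)(2) + (2)(-1) = -8
AB[1,2] = (-3)(0) + (2)(-3) = -6
AB[2,1] = (2)(2) + (3)(-1) = 1
AB[2,2] = (2)(0) + (3)(-3) = -9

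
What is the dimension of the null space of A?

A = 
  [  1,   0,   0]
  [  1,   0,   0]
nullity(A) = 2

Row reduce:
R2 → R2 - (1)·R1
REF = 
  [  1,   0,   0]
  [  0,   0,   0]
Pivot columns: 1 → 1 pivot.
rank(A) = 1, so nullity(A) = 3 - 1 = 2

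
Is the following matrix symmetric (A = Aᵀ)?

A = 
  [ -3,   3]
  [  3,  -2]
Yes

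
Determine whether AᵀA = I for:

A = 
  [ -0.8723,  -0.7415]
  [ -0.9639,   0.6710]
No

AᵀA = 
  [  1.6900,   0]
  [  0,   1.0001]
≠ I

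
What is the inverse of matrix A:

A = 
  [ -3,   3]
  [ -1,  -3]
det(A) = (-3)(-3) - (3)(-1) = 12
For a 2×2 matrix, A⁻¹ = (1/det(A)) · [[d, -b], [-c, a]]
    = (1/12) · [[-3, -3], [1, -3]]

A⁻¹ = 
  [-1/4, -1/4]
  [1/12, -1/4]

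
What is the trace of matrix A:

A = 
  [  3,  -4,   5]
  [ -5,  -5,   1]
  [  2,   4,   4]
2

tr(A) = 3 + -5 + 4 = 2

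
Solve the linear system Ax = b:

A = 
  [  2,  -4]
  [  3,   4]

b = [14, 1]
x = [3, -2]

Row reduce the augmented matrix [A|b]:
R2 → R2 - (3/2)·R1
REF = 
  [  2,  -4,  14]
  [  0,  10, -20]

Back-substitution:
x₂ = (-20) / 10 = -2
x₁ = (14 - (-4)(-2)) / 2 = 3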